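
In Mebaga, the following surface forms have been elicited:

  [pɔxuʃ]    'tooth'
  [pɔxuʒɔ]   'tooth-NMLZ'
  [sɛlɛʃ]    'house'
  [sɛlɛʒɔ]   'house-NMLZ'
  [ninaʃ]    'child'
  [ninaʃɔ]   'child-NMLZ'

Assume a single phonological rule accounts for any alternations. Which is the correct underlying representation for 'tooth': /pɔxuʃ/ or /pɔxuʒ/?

/pɔxuʒ/

The root 'tooth' surfaces as [pɔxuʃ] and [pɔxuʒɔ], with a stem-final [ʃ] ~ [ʒ] alternation.
The stem 'child' ([ninaʃ], [ninaʃɔ]) shows [ʃ] unchanged in both environments, so [ʃ] cannot be basic with [ʒ] derived before the NMLZ suffix.
The alternation reflects word-final obstruent devoicing: voiced obstruents become voiceless word-finally. /ʒ/ is underlying.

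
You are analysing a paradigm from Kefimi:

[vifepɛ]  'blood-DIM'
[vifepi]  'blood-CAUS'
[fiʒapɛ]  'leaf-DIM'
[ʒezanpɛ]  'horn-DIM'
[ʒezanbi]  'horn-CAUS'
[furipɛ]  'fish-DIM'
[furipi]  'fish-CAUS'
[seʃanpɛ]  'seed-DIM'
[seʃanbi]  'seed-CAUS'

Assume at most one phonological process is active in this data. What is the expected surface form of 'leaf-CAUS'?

[fiʒapi]

The CAUS suffix surfaces as [-bi] and [-pi], depending on the final segment of the stem.
By contrast the DIM suffix keeps its initial [p] throughout — that segment must be underlying.
The CAUS suffix is therefore /-bi/ underlyingly, with post-vocalic devoicing: voiced stops become voiceless after a vowel.
After 'leaf', which ends in a vowel, the suffix surfaces as [-pi], giving [fiʒapi].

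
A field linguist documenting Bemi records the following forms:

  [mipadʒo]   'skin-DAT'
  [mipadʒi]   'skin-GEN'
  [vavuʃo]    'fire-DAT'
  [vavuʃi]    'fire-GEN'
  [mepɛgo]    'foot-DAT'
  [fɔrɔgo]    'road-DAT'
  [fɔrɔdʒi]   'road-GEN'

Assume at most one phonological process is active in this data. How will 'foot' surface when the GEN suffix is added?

In [fɔrɔgo] and [fɔrɔdʒi] the final segment of 'road' alternates: [g] ~ [dʒ].
Compare 'skin', with invariant [dʒ] in [mipadʒo] and [mipadʒi]: an analysis with underlying /dʒ/ and a rule producing [g] before the DAT suffix would wrongly predict alternation here too.
Therefore /g/ is basic and [dʒ] is derived by palatalization before a front vowel (/g/ becomes palato-alveolar [dʒ] before a front vowel).
The one attested form of 'foot', [mepɛgo], shows underlying /mepɛg/. Applying the same rule before a front vowel gives [mepɛdʒi].

[mepɛdʒi]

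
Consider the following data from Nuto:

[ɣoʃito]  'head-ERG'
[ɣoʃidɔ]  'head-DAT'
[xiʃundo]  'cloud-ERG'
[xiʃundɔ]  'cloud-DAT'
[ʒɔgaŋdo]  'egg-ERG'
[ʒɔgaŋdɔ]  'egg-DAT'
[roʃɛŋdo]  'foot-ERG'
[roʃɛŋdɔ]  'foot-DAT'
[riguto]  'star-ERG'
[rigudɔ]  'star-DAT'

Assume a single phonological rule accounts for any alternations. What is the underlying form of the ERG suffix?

The ERG suffix surfaces as [-do] and [-to], depending on the final segment of the stem.
By contrast the DAT suffix keeps its initial [d] throughout — that segment must be underlying.
The ERG suffix is therefore /-to/ underlyingly, with post-nasal voicing: voiceless stops become voiced after a nasal.

/-to/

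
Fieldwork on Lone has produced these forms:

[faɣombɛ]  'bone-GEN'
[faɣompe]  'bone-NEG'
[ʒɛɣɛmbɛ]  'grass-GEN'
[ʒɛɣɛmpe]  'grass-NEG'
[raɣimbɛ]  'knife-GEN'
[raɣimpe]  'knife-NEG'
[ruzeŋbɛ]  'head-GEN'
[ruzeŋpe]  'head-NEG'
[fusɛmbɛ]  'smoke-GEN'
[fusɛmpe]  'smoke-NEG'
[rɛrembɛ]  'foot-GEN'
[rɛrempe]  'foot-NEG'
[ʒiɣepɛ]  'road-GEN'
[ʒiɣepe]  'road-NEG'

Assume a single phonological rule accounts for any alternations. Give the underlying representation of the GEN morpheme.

The GEN morpheme has two allomorphs, [-bɛ] and [-pɛ].
By contrast the NEG suffix keeps its initial [p] throughout — that segment must be underlying.
So the underlying form is /-bɛ/, and voiced stops become voiceless after a vowel.

/-bɛ/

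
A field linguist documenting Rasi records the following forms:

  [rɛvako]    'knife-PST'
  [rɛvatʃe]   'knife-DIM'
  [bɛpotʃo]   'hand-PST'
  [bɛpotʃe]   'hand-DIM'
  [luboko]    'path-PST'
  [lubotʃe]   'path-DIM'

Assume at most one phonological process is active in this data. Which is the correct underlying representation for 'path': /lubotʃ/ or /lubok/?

The root 'path' surfaces as [luboko] and [lubotʃe], with a stem-final [k] ~ [tʃ] alternation.
If /tʃ/ were underlying and a rule turned it into [k] before the PST suffix, 'hand' would also alternate; but it has [tʃ] in both [bɛpotʃo] and [bɛpotʃe].
Therefore /k/ is basic and [tʃ] is derived by palatalization before a front vowel (/k/ becomes palato-alveolar [tʃ] before a front vowel).

/lubok/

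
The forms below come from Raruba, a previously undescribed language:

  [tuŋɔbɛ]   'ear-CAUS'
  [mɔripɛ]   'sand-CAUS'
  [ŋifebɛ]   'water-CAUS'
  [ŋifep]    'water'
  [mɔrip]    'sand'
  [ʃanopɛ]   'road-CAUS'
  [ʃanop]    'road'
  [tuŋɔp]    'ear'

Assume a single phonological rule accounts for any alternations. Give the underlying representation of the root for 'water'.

/ŋifeb/

The stem for 'water' ends in [p] in [ŋifep] but [b] in [ŋifebɛ].
But 'road' keeps [p] in both environments ([ʃanop], [ʃanopɛ]), so there is no rule changing /p/ to [b] before the CAUS suffix.
So /b/ is underlying, and a rule of word-final obstruent devoicing — voiced obstruents become voiceless word-finally — gives [p].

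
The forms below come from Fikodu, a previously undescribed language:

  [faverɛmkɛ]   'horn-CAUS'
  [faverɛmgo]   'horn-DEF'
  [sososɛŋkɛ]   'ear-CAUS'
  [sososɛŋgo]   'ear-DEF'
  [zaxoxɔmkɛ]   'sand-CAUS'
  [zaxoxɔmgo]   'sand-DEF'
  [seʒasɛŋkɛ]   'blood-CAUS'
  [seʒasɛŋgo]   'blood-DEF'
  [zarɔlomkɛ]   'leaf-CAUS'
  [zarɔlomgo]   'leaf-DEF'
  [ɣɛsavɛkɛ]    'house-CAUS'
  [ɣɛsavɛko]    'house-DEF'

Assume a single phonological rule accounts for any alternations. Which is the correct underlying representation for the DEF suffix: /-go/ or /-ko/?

/-go/

The DEF suffix surfaces as [-go] and [-ko], depending on the final segment of the stem.
The CAUS suffix, which begins with [k], is invariant after every stem; so [k] is not altered by any rule here.
So the underlying form is /-go/, and voiced stops become voiceless after a vowel.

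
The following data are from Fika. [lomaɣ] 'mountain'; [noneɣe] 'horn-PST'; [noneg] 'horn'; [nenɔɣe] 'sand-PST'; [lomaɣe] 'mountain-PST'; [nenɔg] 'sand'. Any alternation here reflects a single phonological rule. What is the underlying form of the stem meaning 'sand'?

/nenɔg/

In [nenɔg] and [nenɔɣe] the final segment of 'sand' alternates: [g] ~ [ɣ].
But 'mountain' keeps [ɣ] in both environments ([lomaɣ], [lomaɣe]), so there is no rule changing /ɣ/ to [g] in isolation.
Therefore /g/ is basic and [ɣ] is derived by intervocalic spirantization (voiced stops become fricatives between vowels).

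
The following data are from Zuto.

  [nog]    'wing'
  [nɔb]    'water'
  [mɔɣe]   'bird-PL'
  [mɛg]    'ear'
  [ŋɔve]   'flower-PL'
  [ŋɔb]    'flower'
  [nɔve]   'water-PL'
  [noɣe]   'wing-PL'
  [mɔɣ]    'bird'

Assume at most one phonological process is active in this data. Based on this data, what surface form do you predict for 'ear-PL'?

The root 'wing' surfaces as [noɣe] and [nog], with a stem-final [ɣ] ~ [g] alternation.
But 'bird' keeps [ɣ] in both environments ([mɔɣe], [mɔɣ]), so there is no rule changing /ɣ/ to [g] in isolation.
The underlying segment must be /g/; voiced stops become fricatives between vowels, yielding [ɣ] there.
From [mɛg] the stem 'ear' is /mɛg/; between vowels this yields [mɛɣe].

[mɛɣe]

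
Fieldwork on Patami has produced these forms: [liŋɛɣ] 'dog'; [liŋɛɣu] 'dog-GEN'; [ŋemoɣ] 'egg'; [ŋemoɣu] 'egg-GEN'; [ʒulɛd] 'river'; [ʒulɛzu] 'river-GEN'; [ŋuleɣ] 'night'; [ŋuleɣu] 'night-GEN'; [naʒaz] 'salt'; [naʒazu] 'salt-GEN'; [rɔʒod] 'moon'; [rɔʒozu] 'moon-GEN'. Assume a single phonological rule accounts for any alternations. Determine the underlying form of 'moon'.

'moon' shows [d] ~ [z] at the end of the stem ([rɔʒod] vs [rɔʒozu]).
If /z/ were underlying and a rule turned it into [d] in isolation, 'salt' would also alternate; but it has [z] in both [naʒaz] and [naʒazu].
The underlying segment must be /d/; voiced stops become fricatives between vowels, yielding [z] there.

/rɔʒod/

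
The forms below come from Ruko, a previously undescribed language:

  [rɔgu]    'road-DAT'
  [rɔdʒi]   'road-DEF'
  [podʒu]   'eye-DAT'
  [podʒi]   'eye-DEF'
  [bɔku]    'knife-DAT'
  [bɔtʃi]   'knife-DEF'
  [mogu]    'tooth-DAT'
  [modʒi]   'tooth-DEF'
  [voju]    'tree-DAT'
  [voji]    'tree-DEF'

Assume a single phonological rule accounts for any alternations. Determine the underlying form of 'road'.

/rɔg/

'road' shows [g] ~ [dʒ] at the end of the stem ([rɔgu] vs [rɔdʒi]).
The stem 'eye' ([podʒu], [podʒi]) shows [dʒ] unchanged in both environments, so [dʒ] cannot be basic with [g] derived before the DAT suffix.
The underlying segment must be /g/; /k/ and /g/ become palato-alveolar [tʃ] and [dʒ] before a front vowel, yielding [dʒ] there.
Hence 'road' is /rɔg/ underlyingly.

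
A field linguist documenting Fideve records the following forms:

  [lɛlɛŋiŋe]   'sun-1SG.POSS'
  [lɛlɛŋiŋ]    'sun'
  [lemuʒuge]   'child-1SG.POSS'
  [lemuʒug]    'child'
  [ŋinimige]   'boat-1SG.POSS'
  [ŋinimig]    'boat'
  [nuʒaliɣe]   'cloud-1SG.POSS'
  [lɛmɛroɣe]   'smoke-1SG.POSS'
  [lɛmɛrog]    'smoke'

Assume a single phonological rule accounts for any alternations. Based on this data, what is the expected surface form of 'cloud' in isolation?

[nuʒalig]

The stem for 'smoke' ends in [ɣ] in [lɛmɛroɣe] but [g] in [lɛmɛrog].
But 'boat' keeps [g] in both environments ([ŋinimige], [ŋinimig]), so there is no rule changing /g/ to [ɣ] before the 1SG.POSS suffix.
So /ɣ/ is underlying, and a rule of word-final hardening — voiced fricatives become stops word-finally — gives [g].
The one attested form of 'cloud', [nuʒaliɣe], shows underlying /nuʒaliɣ/. Applying the same rule word-finally gives [nuʒalig].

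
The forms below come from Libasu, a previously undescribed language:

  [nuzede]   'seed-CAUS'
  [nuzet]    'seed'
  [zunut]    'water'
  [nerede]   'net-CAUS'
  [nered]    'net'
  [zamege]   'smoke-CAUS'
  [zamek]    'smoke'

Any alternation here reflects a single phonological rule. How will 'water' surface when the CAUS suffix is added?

The stem for 'seed' ends in [d] in [nuzede] but [t] in [nuzet].
But 'net' keeps [d] in both environments ([nerede], [nered]), so there is no rule changing /d/ to [t] in isolation.
The alternation reflects intervocalic voicing: voiceless stops become voiced between vowels. /t/ is underlying.
The one attested form of 'water', [zunut], shows underlying /zunut/. Applying the same rule between vowels gives [zunude].

[zunude]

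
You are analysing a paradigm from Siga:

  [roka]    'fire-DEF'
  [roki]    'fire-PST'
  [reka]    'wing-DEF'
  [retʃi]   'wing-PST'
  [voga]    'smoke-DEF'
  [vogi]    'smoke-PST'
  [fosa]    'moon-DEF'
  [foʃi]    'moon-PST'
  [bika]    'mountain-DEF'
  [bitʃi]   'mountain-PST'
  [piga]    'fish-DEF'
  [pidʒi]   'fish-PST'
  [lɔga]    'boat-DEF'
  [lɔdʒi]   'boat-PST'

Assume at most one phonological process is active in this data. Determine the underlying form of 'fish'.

The stem for 'fish' ends in [g] in [piga] but [dʒ] in [pidʒi].
If /g/ were underlying and a rule turned it into [dʒ] before the PST suffix, 'smoke' would also alternate; but it has [g] in both [voga] and [vogi].
The underlying segment must be /dʒ/; palato-alveolar /tʃ/, /dʒ/ and /ʃ/ become [k], [g] and [s] when no front vowel follows, yielding [g] there.
Hence 'fish' is /pidʒ/ underlyingly.

/pidʒ/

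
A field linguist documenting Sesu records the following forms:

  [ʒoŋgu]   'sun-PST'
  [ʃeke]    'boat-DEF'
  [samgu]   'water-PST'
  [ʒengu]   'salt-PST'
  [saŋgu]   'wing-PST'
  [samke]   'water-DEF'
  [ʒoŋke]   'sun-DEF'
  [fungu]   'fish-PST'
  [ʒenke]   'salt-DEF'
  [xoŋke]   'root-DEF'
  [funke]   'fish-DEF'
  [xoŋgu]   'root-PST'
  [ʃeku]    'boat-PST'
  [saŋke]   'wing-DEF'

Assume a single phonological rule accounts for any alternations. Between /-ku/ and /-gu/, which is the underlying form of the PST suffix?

/-gu/

The PST morpheme has two allomorphs, [-gu] and [-ku].
The DEF suffix, which begins with [k], is invariant after every stem; so [k] is not altered by any rule here.
So the underlying form is /-gu/, and voiced stops become voiceless after a vowel.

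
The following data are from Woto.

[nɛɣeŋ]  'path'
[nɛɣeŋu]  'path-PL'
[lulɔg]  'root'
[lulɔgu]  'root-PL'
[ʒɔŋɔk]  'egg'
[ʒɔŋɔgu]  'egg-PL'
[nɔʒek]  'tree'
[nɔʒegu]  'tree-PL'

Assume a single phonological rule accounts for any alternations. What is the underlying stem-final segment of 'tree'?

/k/

The root 'tree' surfaces as [nɔʒek] and [nɔʒegu], with a stem-final [k] ~ [g] alternation.
But 'root' keeps [g] in both environments ([lulɔg], [lulɔgu]), so there is no rule changing /g/ to [k] in isolation.
The underlying segment must be /k/; voiceless stops become voiced between vowels, yielding [g] there.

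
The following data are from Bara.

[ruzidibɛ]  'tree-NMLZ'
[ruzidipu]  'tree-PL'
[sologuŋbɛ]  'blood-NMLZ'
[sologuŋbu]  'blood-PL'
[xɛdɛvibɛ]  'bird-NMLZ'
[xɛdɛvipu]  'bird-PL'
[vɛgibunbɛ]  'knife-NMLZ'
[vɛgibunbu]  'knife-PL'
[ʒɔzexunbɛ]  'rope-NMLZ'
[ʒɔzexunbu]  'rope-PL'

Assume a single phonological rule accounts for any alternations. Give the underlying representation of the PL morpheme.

The PL morpheme has two allomorphs, [-bu] and [-pu].
The NMLZ suffix, which begins with [b], is invariant after every stem; so [b] is not altered by any rule here.
So the underlying form is /-pu/, and voiceless stops become voiced after a nasal.

/-pu/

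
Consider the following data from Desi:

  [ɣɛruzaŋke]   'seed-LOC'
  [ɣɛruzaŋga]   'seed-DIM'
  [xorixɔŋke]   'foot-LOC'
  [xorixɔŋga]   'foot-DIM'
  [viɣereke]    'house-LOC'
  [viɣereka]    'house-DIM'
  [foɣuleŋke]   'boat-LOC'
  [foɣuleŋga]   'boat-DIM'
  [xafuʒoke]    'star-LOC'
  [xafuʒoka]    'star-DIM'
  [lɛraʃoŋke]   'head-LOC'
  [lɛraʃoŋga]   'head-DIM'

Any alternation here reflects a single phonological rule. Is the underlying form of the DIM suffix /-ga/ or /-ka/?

The DIM morpheme has two allomorphs, [-ga] and [-ka].
The LOC suffix, which begins with [k], is invariant after every stem; so [k] is not altered by any rule here.
So the underlying form is /-ga/, and voiced stops become voiceless after a vowel.

/-ga/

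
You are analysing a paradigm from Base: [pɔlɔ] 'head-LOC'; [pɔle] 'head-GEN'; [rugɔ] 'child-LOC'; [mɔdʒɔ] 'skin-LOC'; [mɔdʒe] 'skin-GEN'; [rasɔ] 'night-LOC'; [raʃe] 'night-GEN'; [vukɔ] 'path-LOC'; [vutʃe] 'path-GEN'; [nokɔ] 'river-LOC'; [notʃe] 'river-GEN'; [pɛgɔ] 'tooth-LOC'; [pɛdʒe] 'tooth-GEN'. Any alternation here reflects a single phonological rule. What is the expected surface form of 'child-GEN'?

[rudʒe]

'tooth' shows [g] ~ [dʒ] at the end of the stem ([pɛgɔ] vs [pɛdʒe]).
Compare 'skin', with invariant [dʒ] in [mɔdʒɔ] and [mɔdʒe]: an analysis with underlying /dʒ/ and a rule producing [g] before the LOC suffix would wrongly predict alternation here too.
The underlying segment must be /g/; /k/, /g/ and /s/ become palato-alveolar [tʃ], [dʒ] and [ʃ] before a front vowel, yielding [dʒ] there.
From [rugɔ] the stem 'child' is /rug/; before a front vowel this yields [rudʒe].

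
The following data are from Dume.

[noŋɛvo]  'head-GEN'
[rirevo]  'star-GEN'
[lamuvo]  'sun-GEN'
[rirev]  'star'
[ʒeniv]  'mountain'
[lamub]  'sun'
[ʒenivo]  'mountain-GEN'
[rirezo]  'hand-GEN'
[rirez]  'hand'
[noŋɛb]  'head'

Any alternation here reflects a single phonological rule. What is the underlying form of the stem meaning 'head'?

The root 'head' surfaces as [noŋɛvo] and [noŋɛb], with a stem-final [v] ~ [b] alternation.
But 'mountain' keeps [v] in both environments ([ʒenivo], [ʒeniv]), so there is no rule changing /v/ to [b] in isolation.
Therefore /b/ is basic and [v] is derived by intervocalic spirantization (voiced stops become fricatives between vowels).
The underlying form of 'head' is therefore /noŋɛb/.

/noŋɛb/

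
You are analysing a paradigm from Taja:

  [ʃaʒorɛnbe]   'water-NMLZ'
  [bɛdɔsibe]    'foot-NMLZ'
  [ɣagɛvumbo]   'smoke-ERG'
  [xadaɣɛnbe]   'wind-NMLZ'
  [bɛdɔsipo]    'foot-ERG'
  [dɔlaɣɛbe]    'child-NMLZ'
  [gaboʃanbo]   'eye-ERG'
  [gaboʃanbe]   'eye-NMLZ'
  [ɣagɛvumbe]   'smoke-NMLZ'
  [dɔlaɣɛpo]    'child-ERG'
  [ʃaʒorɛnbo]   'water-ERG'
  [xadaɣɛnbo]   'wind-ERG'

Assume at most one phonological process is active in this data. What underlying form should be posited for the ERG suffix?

The ERG suffix surfaces as [-bo] and [-po], depending on the final segment of the stem.
By contrast the NMLZ suffix keeps its initial [b] throughout — that segment must be underlying.
The ERG suffix is therefore /-po/ underlyingly, with post-nasal voicing: voiceless stops become voiced after a nasal.

/-po/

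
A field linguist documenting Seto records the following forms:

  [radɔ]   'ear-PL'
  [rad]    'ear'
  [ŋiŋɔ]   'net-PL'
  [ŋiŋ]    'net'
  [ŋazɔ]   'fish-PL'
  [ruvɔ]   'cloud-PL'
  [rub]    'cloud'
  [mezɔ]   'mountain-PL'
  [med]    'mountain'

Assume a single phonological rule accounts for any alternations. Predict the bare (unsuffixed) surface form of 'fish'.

[ŋad]

In [mezɔ] and [med] the final segment of 'mountain' alternates: [z] ~ [d].
If /d/ were underlying and a rule turned it into [z] before the PL suffix, 'ear' would also alternate; but it has [d] in both [radɔ] and [rad].
The underlying segment must be /z/; voiced fricatives become stops word-finally, yielding [d] there.
From [ŋazɔ] the stem 'fish' is /ŋaz/; word-finally this yields [ŋad].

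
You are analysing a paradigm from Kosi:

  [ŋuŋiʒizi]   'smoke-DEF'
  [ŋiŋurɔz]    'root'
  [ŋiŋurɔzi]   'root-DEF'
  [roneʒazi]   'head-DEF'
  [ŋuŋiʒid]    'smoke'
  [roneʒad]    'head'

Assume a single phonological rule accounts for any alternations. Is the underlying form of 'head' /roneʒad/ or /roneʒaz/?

The stem for 'head' ends in [d] in [roneʒad] but [z] in [roneʒazi].
If /z/ were underlying and a rule turned it into [d] in isolation, 'root' would also alternate; but it has [z] in both [ŋiŋurɔz] and [ŋiŋurɔzi].
Therefore /d/ is basic and [z] is derived by intervocalic spirantization (voiced stops become fricatives between vowels).

/roneʒad/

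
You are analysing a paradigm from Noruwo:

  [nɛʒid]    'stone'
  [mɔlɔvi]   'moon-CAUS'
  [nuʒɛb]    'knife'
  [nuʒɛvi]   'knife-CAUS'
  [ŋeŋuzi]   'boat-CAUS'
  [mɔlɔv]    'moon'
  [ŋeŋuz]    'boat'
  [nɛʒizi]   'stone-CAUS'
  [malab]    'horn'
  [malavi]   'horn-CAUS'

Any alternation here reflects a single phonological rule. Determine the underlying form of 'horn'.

/malab/

In [malab] and [malavi] the final segment of 'horn' alternates: [b] ~ [v].
The stem 'moon' ([mɔlɔv], [mɔlɔvi]) shows [v] unchanged in both environments, so [v] cannot be basic with [b] derived in isolation.
Therefore /b/ is basic and [v] is derived by intervocalic spirantization (voiced stops become fricatives between vowels).
So 'horn' = /malab/.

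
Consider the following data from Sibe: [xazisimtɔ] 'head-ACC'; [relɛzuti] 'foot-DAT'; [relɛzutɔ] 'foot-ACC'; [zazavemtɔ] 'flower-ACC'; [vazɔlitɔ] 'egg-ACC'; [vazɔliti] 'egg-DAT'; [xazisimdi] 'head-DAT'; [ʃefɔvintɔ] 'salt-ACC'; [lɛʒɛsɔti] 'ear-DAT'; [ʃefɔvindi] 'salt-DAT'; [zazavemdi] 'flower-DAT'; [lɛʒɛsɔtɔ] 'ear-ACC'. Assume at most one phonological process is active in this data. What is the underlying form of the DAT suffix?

The DAT morpheme has two allomorphs, [-di] and [-ti].
The ACC suffix, which begins with [t], is invariant after every stem; so [t] is not altered by any rule here.
So the underlying form is /-di/, and voiced stops become voiceless after a vowel.

/-di/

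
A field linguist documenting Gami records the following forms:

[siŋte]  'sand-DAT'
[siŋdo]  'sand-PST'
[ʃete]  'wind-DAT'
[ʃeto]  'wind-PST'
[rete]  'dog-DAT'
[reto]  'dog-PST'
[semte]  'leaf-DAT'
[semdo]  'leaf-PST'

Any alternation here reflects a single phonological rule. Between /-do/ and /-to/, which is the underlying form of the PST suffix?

The PST morpheme has two allomorphs, [-do] and [-to].
The DAT suffix, which begins with [t], is invariant after every stem; so [t] is not altered by any rule here.
The PST suffix is therefore /-do/ underlyingly, with post-vocalic devoicing: voiced stops become voiceless after a vowel.

/-do/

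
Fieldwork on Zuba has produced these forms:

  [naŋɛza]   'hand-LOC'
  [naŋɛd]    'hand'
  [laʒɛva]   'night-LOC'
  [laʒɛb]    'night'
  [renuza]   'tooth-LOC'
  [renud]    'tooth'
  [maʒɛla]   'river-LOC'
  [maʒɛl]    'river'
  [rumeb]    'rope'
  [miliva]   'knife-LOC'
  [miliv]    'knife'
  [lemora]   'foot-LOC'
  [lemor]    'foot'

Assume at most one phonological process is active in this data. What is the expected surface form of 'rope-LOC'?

[rumeva]

In [laʒɛva] and [laʒɛb] the final segment of 'night' alternates: [v] ~ [b].
If /v/ were underlying and a rule turned it into [b] in isolation, 'knife' would also alternate; but it has [v] in both [miliva] and [miliv].
The alternation reflects intervocalic spirantization: voiced stops become fricatives between vowels. /b/ is underlying.
From [rumeb] the stem 'rope' is /rumeb/; between vowels this yields [rumeva].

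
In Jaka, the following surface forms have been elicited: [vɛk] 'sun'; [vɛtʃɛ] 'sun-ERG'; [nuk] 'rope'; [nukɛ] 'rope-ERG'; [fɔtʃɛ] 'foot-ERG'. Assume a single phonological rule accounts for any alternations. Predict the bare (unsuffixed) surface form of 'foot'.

In [vɛk] and [vɛtʃɛ] the final segment of 'sun' alternates: [k] ~ [tʃ].
If /k/ were underlying and a rule turned it into [tʃ] before the ERG suffix, 'rope' would also alternate; but it has [k] in both [nuk] and [nukɛ].
The alternation reflects depalatalization: palato-alveolar /tʃ/ becomes [k] when no front vowel follows. /tʃ/ is underlying.
From [fɔtʃɛ] the stem 'foot' is /fɔtʃ/; when no front vowel follows this yields [fɔk].

[fɔk]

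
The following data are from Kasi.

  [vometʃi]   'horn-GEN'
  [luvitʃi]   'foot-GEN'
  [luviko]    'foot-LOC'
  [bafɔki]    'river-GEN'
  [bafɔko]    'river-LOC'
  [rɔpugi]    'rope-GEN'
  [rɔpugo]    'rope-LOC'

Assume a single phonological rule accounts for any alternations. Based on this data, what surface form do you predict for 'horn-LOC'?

The root 'foot' surfaces as [luvitʃi] and [luviko], with a stem-final [tʃ] ~ [k] alternation.
The stem 'river' ([bafɔki], [bafɔko]) shows [k] unchanged in both environments, so [k] cannot be basic with [tʃ] derived before the GEN suffix.
The alternation reflects depalatalization: palato-alveolar /tʃ/ becomes [k] when no front vowel follows. /tʃ/ is underlying.
From [vometʃi] the stem 'horn' is /vometʃ/; when no front vowel follows this yields [vomeko].

[vomeko]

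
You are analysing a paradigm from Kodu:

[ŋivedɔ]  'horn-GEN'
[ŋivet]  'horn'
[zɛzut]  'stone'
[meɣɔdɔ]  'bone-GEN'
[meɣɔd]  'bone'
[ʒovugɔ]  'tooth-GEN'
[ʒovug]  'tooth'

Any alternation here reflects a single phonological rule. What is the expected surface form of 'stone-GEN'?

The stem for 'horn' ends in [d] in [ŋivedɔ] but [t] in [ŋivet].
The stem 'bone' ([meɣɔdɔ], [meɣɔd]) shows [d] unchanged in both environments, so [d] cannot be basic with [t] derived in isolation.
So /t/ is underlying, and a rule of intervocalic voicing — voiceless stops become voiced between vowels — gives [d].
From [zɛzut] the stem 'stone' is /zɛzut/; between vowels this yields [zɛzudɔ].

[zɛzudɔ]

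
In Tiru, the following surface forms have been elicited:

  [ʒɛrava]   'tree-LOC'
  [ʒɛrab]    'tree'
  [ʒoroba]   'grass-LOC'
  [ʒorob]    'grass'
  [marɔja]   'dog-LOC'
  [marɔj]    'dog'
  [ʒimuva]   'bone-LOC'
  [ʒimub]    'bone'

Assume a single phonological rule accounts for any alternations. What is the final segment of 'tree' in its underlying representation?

/v/

The root 'tree' surfaces as [ʒɛrava] and [ʒɛrab], with a stem-final [v] ~ [b] alternation.
The stem 'grass' ([ʒoroba], [ʒorob]) shows [b] unchanged in both environments, so [b] cannot be basic with [v] derived before the LOC suffix.
So /v/ is underlying, and a rule of word-final hardening — voiced fricatives become stops word-finally — gives [b].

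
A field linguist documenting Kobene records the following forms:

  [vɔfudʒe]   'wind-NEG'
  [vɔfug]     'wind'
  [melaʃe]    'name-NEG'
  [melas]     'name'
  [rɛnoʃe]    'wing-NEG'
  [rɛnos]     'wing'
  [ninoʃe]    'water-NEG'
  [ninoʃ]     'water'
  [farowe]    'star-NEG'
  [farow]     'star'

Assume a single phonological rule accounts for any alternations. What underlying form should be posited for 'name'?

The root 'name' surfaces as [melaʃe] and [melas], with a stem-final [ʃ] ~ [s] alternation.
If /ʃ/ were underlying and a rule turned it into [s] in isolation, 'water' would also alternate; but it has [ʃ] in both [ninoʃe] and [ninoʃ].
Therefore /s/ is basic and [ʃ] is derived by palatalization before a front vowel (/g/ and /s/ become palato-alveolar [dʒ] and [ʃ] before a front vowel).
The underlying form of 'name' is therefore /melas/.

/melas/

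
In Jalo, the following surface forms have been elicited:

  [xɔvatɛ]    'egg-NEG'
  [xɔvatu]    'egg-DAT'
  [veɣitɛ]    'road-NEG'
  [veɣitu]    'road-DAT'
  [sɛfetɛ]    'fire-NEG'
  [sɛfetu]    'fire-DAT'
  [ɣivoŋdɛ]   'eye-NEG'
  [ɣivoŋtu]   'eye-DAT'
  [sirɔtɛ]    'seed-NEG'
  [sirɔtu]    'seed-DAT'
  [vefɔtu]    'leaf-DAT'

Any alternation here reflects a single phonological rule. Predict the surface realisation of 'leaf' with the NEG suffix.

The NEG morpheme has two allomorphs, [-dɛ] and [-tɛ].
The DAT suffix, which begins with [t], is invariant after every stem; so [t] is not altered by any rule here.
The NEG suffix is therefore /-dɛ/ underlyingly, with post-vocalic devoicing: voiced stops become voiceless after a vowel.
After 'leaf', which ends in a vowel, the suffix surfaces as [-tɛ], giving [vefɔtɛ].

[vefɔtɛ]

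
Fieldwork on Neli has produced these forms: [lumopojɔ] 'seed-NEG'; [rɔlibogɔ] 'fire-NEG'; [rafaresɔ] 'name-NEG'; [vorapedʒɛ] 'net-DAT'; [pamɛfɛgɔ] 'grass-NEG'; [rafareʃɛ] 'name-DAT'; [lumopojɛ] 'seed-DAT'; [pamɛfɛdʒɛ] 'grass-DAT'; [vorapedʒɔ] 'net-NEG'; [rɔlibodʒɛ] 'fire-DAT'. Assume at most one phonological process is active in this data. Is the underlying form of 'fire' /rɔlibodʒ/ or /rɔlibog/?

/rɔlibog/

In [rɔlibodʒɛ] and [rɔlibogɔ] the final segment of 'fire' alternates: [dʒ] ~ [g].
Compare 'net', with invariant [dʒ] in [vorapedʒɛ] and [vorapedʒɔ]: an analysis with underlying /dʒ/ and a rule producing [g] before the NEG suffix would wrongly predict alternation here too.
The underlying segment must be /g/; /g/ and /s/ become palato-alveolar [dʒ] and [ʃ] before a front vowel, yielding [dʒ] there.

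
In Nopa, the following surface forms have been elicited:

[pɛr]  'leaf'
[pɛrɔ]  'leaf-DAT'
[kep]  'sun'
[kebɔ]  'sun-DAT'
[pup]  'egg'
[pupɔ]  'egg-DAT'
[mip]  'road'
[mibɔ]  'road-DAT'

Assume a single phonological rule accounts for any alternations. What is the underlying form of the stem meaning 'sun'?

/keb/

The root 'sun' surfaces as [kep] and [kebɔ], with a stem-final [p] ~ [b] alternation.
But 'egg' keeps [p] in both environments ([pup], [pupɔ]), so there is no rule changing /p/ to [b] before the DAT suffix.
Therefore /b/ is basic and [p] is derived by word-final obstruent devoicing (voiced obstruents become voiceless word-finally).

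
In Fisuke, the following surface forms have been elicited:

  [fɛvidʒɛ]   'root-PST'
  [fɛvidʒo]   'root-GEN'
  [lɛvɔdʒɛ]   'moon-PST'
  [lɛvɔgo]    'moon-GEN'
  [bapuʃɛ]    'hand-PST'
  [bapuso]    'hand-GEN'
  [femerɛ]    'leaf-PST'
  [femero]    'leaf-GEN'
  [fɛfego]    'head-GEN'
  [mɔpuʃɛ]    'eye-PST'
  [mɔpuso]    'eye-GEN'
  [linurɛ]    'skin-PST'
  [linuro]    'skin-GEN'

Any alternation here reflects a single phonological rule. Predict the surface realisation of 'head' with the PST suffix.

The stem for 'moon' ends in [dʒ] in [lɛvɔdʒɛ] but [g] in [lɛvɔgo].
Compare 'root', with invariant [dʒ] in [fɛvidʒɛ] and [fɛvidʒo]: an analysis with underlying /dʒ/ and a rule producing [g] before the GEN suffix would wrongly predict alternation here too.
The alternation reflects palatalization before a front vowel: /g/ and /s/ become palato-alveolar [dʒ] and [ʃ] before a front vowel. /g/ is underlying.
From [fɛfego] the stem 'head' is /fɛfeg/; before a front vowel this yields [fɛfedʒɛ].

[fɛfedʒɛ]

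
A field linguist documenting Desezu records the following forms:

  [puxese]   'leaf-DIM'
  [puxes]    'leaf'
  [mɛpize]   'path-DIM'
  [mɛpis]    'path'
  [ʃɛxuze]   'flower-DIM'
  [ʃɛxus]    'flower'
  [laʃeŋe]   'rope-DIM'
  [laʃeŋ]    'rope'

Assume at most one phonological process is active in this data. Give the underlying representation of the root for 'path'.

/mɛpiz/

The stem for 'path' ends in [z] in [mɛpize] but [s] in [mɛpis].
But 'leaf' keeps [s] in both environments ([puxese], [puxes]), so there is no rule changing /s/ to [z] before the DIM suffix.
Therefore /z/ is basic and [s] is derived by word-final obstruent devoicing (voiced obstruents become voiceless word-finally).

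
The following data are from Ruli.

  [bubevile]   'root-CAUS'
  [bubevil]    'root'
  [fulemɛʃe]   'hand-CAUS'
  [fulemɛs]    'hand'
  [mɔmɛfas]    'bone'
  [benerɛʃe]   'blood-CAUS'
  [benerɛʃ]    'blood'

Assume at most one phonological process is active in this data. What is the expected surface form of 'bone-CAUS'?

'hand' shows [ʃ] ~ [s] at the end of the stem ([fulemɛʃe] vs [fulemɛs]).
But 'blood' keeps [ʃ] in both environments ([benerɛʃe], [benerɛʃ]), so there is no rule changing /ʃ/ to [s] in isolation.
The underlying segment must be /s/; /s/ becomes palato-alveolar [ʃ] before a front vowel, yielding [ʃ] there.
The one attested form of 'bone', [mɔmɛfas], shows underlying /mɔmɛfas/. Applying the same rule before a front vowel gives [mɔmɛfaʃe].

[mɔmɛfaʃe]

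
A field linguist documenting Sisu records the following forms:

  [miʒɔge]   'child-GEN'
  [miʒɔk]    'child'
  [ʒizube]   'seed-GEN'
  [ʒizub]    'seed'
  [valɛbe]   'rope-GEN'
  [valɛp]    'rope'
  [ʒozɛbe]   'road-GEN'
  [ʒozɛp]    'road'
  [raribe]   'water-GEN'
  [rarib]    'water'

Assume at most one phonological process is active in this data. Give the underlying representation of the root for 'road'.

In [ʒozɛbe] and [ʒozɛp] the final segment of 'road' alternates: [b] ~ [p].
Compare 'seed', with invariant [b] in [ʒizube] and [ʒizub]: an analysis with underlying /b/ and a rule producing [p] in isolation would wrongly predict alternation here too.
So /p/ is underlying, and a rule of intervocalic voicing — voiceless stops become voiced between vowels — gives [b].

/ʒozɛp/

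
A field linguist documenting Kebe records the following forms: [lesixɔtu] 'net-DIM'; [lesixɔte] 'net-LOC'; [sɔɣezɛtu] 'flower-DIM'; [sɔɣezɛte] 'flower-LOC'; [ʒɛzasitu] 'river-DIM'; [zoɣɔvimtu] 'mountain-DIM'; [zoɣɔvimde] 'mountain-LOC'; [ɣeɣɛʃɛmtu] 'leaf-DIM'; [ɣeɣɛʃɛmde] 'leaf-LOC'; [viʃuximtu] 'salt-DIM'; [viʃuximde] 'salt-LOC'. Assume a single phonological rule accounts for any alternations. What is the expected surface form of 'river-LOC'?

[ʒɛzasite]

The LOC morpheme has two allomorphs, [-de] and [-te].
The DIM suffix, which begins with [t], is invariant after every stem; so [t] is not altered by any rule here.
The LOC suffix is therefore /-de/ underlyingly, with post-vocalic devoicing: voiced stops become voiceless after a vowel.
After 'river', which ends in a vowel, the suffix surfaces as [-te], giving [ʒɛzasite].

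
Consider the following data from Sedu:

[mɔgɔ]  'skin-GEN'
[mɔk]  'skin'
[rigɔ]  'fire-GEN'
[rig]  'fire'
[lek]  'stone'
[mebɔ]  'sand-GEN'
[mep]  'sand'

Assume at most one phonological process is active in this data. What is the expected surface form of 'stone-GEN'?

[legɔ]

The stem for 'skin' ends in [g] in [mɔgɔ] but [k] in [mɔk].
If /g/ were underlying and a rule turned it into [k] in isolation, 'fire' would also alternate; but it has [g] in both [rigɔ] and [rig].
The alternation reflects intervocalic voicing: voiceless stops become voiced between vowels. /k/ is underlying.
The one attested form of 'stone', [lek], shows underlying /lek/. Applying the same rule between vowels gives [legɔ].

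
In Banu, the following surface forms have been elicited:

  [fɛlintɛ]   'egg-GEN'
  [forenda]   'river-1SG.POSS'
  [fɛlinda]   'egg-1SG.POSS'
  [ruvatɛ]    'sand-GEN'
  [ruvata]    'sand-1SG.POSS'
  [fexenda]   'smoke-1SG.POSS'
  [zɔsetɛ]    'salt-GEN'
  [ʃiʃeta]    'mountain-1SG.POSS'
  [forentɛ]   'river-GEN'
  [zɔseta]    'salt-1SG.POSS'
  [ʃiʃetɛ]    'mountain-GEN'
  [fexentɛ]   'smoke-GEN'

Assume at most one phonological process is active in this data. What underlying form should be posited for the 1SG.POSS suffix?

The 1SG.POSS morpheme has two allomorphs, [-da] and [-ta].
By contrast the GEN suffix keeps its initial [t] throughout — that segment must be underlying.
The 1SG.POSS suffix is therefore /-da/ underlyingly, with post-vocalic devoicing: voiced stops become voiceless after a vowel.

/-da/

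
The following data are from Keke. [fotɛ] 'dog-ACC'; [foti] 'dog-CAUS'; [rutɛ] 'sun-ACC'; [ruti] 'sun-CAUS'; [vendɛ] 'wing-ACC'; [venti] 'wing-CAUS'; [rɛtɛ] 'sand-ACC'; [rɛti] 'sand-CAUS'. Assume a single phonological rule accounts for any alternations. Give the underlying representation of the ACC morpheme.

The ACC suffix surfaces as [-dɛ] and [-tɛ], depending on the final segment of the stem.
By contrast the CAUS suffix keeps its initial [t] throughout — that segment must be underlying.
The ACC suffix is therefore /-dɛ/ underlyingly, with post-vocalic devoicing: voiced stops become voiceless after a vowel.

/-dɛ/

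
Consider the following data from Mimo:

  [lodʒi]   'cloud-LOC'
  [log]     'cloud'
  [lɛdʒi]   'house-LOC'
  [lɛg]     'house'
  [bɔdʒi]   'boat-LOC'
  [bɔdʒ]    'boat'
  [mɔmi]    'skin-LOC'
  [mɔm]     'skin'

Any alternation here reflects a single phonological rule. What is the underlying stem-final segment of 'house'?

'house' shows [dʒ] ~ [g] at the end of the stem ([lɛdʒi] vs [lɛg]).
Compare 'boat', with invariant [dʒ] in [bɔdʒi] and [bɔdʒ]: an analysis with underlying /dʒ/ and a rule producing [g] in isolation would wrongly predict alternation here too.
So /g/ is underlying, and a rule of palatalization before a front vowel — /g/ becomes palato-alveolar [dʒ] before a front vowel — gives [dʒ].

/g/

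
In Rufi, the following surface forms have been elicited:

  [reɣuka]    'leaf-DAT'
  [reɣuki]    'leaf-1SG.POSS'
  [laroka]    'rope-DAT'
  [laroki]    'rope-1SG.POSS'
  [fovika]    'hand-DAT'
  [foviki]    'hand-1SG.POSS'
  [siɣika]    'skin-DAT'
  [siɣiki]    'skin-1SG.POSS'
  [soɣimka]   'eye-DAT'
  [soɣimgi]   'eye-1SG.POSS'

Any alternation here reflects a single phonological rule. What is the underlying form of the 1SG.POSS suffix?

The 1SG.POSS suffix surfaces as [-gi] and [-ki], depending on the final segment of the stem.
The DAT suffix, which begins with [k], is invariant after every stem; so [k] is not altered by any rule here.
So the underlying form is /-gi/, and voiced stops become voiceless after a vowel.

/-gi/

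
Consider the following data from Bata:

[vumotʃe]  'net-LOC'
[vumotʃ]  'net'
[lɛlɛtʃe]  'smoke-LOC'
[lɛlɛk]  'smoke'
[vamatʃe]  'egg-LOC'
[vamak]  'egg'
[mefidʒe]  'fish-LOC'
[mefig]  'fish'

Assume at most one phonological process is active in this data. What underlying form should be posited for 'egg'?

'egg' shows [tʃ] ~ [k] at the end of the stem ([vamatʃe] vs [vamak]).
But 'net' keeps [tʃ] in both environments ([vumotʃe], [vumotʃ]), so there is no rule changing /tʃ/ to [k] in isolation.
The alternation reflects palatalization before a front vowel: /k/ and /g/ become palato-alveolar [tʃ] and [dʒ] before a front vowel. /k/ is underlying.
Hence 'egg' is /vamak/ underlyingly.

/vamak/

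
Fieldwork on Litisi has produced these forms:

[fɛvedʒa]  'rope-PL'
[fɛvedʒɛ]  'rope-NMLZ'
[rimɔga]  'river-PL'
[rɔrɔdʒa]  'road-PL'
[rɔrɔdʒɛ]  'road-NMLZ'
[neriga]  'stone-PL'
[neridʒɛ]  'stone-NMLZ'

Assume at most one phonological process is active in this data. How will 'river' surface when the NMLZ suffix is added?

[rimɔdʒɛ]

The root 'stone' surfaces as [neriga] and [neridʒɛ], with a stem-final [g] ~ [dʒ] alternation.
Compare 'road', with invariant [dʒ] in [rɔrɔdʒa] and [rɔrɔdʒɛ]: an analysis with underlying /dʒ/ and a rule producing [g] before the PL suffix would wrongly predict alternation here too.
Therefore /g/ is basic and [dʒ] is derived by palatalization before a front vowel (/g/ becomes palato-alveolar [dʒ] before a front vowel).
The one attested form of 'river', [rimɔga], shows underlying /rimɔg/. Applying the same rule before a front vowel gives [rimɔdʒɛ].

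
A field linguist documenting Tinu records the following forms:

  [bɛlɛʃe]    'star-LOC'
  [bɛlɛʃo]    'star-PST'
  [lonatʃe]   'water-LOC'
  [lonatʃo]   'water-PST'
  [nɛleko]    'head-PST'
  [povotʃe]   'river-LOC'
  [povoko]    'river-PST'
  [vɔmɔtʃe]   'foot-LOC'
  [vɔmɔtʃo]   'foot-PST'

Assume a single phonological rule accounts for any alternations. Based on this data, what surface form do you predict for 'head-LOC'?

The root 'river' surfaces as [povotʃe] and [povoko], with a stem-final [tʃ] ~ [k] alternation.
The stem 'foot' ([vɔmɔtʃe], [vɔmɔtʃo]) shows [tʃ] unchanged in both environments, so [tʃ] cannot be basic with [k] derived before the PST suffix.
The alternation reflects palatalization before a front vowel: /k/ becomes palato-alveolar [tʃ] before a front vowel. /k/ is underlying.
The one attested form of 'head', [nɛleko], shows underlying /nɛlek/. Applying the same rule before a front vowel gives [nɛletʃe].

[nɛletʃe]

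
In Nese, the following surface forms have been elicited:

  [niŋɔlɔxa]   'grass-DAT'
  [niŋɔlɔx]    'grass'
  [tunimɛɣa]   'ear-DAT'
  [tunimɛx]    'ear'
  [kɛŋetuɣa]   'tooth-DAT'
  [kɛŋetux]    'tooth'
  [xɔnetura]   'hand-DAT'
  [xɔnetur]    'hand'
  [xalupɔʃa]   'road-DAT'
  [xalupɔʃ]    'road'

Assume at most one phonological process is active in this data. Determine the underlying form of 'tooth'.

The root 'tooth' surfaces as [kɛŋetuɣa] and [kɛŋetux], with a stem-final [ɣ] ~ [x] alternation.
But 'grass' keeps [x] in both environments ([niŋɔlɔxa], [niŋɔlɔx]), so there is no rule changing /x/ to [ɣ] before the DAT suffix.
The alternation reflects word-final obstruent devoicing: voiced obstruents become voiceless word-finally. /ɣ/ is underlying.
So 'tooth' = /kɛŋetuɣ/.

/kɛŋetuɣ/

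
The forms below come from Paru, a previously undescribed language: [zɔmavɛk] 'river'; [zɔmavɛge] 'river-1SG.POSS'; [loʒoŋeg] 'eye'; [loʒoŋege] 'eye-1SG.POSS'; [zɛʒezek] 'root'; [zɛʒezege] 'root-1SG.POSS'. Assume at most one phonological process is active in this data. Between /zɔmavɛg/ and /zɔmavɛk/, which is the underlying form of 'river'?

/zɔmavɛk/

In [zɔmavɛk] and [zɔmavɛge] the final segment of 'river' alternates: [k] ~ [g].
Compare 'eye', with invariant [g] in [loʒoŋeg] and [loʒoŋege]: an analysis with underlying /g/ and a rule producing [k] in isolation would wrongly predict alternation here too.
So /k/ is underlying, and a rule of intervocalic voicing — voiceless stops become voiced between vowels — gives [g].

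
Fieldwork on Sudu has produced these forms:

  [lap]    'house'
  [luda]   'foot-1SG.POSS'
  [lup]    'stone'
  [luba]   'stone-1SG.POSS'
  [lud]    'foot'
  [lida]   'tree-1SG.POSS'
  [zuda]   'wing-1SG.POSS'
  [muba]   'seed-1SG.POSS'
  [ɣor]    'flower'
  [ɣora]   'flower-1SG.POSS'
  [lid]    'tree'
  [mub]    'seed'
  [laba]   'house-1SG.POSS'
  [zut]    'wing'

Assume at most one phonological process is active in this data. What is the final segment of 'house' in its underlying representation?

/p/

The root 'house' surfaces as [laba] and [lap], with a stem-final [b] ~ [p] alternation.
If /b/ were underlying and a rule turned it into [p] in isolation, 'seed' would also alternate; but it has [b] in both [muba] and [mub].
So /p/ is underlying, and a rule of intervocalic voicing — voiceless stops become voiced between vowels — gives [b].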